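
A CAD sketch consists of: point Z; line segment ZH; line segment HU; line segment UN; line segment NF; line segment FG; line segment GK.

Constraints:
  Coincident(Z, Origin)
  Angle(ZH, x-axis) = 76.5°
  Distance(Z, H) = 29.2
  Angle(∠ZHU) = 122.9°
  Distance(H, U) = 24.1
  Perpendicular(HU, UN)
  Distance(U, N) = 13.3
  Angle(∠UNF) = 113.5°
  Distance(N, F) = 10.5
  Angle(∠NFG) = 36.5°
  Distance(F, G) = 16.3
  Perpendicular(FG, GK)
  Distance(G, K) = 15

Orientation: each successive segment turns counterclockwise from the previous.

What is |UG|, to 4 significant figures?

3.681

∠UNF = 113.5° gives NF at -69.90° from the x-axis; with |NF| = 10.5, F = (-15.83, 26.81). ∠NFG = 36.5° gives FG at 73.60° from the x-axis; with |FG| = 16.3, G = (-11.22, 42.45). Then |UG| = |G − U| = 3.681.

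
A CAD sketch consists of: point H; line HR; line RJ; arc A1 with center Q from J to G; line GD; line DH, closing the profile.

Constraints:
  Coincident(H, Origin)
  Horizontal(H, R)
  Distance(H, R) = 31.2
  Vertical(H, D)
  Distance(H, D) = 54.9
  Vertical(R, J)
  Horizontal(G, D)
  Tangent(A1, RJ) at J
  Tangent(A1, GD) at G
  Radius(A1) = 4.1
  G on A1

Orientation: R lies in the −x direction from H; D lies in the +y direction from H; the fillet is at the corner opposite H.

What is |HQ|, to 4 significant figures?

57.58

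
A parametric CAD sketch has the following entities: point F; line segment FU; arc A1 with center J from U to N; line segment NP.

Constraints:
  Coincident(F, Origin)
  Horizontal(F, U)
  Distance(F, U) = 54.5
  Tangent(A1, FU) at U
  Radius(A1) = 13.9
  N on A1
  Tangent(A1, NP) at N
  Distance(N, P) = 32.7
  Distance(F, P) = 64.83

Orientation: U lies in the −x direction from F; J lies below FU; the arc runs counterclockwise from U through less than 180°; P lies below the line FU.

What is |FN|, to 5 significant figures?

68.988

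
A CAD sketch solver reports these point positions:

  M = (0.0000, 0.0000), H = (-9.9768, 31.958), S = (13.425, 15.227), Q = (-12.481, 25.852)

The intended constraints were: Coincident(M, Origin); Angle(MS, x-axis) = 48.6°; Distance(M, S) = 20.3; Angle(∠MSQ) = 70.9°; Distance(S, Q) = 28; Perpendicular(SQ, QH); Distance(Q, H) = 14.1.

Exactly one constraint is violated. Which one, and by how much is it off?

Distance(Q, H) = 14.1 — off by 7.50.

M = (0.00, 0.00) ✓; MS at 48.60° ✓; |MS| = 20.30 ✓; ∠MSQ = 70.90° ✓; |SQ| = 28.00 ✓; ∠(SQ, QH) = 90.00° ✓; |QH| = 6.600 ✗.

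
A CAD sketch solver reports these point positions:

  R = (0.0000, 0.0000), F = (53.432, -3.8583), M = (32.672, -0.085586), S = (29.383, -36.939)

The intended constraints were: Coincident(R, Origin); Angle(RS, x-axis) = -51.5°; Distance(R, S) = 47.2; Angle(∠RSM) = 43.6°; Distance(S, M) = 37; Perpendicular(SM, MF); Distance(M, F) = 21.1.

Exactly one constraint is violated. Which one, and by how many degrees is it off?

Perpendicular(SM, MF) — off by 5.20°.

R = (0.00, 0.00) ✓; RS at -51.50° ✓; |RS| = 47.20 ✓; ∠RSM = 43.60° ✓; |SM| = 37.00 ✓; ∠(SM, MF) = 95.20° ✗; |MF| = 21.10 ✓.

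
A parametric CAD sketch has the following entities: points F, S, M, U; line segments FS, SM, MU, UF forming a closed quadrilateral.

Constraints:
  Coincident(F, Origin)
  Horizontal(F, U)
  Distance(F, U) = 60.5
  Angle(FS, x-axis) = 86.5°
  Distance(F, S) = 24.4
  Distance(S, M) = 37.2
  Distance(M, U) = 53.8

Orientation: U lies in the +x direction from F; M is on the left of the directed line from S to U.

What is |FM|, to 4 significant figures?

55.74

Checks: |SM| = 37.20 ✓; |MU| = 53.80 ✓.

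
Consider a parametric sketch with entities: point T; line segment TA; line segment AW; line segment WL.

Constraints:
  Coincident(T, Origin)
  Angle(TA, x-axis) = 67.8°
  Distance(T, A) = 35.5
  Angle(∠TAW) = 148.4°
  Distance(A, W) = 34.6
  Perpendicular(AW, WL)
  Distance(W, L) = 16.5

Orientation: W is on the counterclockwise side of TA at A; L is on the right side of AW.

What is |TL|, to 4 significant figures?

73.73

T is at the origin; TA runs at 67.8° with length 35.5, so A = 35.5·(cos 67.8°, sin 67.8°) = (13.41, 32.87). ∠TAW = 148.4°, so AW runs at 67.8° + (180° − 148.4°) = 99.40° from the x-axis; with |AW| = 34.6, W = A + 34.6·(cos 99.40°, sin 99.40°) = (7.762, 67.00). AW is perpendicular to WL; with |WL| = 16.5 on the right of AW, L = W + 16.5·(0.9866, 0.1633) = (24.04, 69.70). Then |TL| = |L − T| = 73.73.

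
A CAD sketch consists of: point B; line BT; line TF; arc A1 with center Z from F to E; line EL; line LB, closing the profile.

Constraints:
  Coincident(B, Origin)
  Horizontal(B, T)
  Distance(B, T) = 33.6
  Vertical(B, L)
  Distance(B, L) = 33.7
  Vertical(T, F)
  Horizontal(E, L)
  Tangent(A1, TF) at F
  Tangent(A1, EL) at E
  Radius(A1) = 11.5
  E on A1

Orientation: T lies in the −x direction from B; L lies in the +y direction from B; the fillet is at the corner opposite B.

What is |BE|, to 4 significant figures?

40.30

B is at the origin; B and T share the same y with |BT| = 33.6 and T on the −x side, so T = (-33.60, 0.000). BL is vertical with |BL| = 33.7 and L on the +y side, so L = (0.000, 33.70). The virtual corner opposite B is at (-33.60, 33.70). The tangent condition forces ZF to be normal to TF and the tangent condition forces ZE to be normal to EL, with radius 11.5, so the center Z sits 11.5 in from both sides at Z = (-22.10, 22.20). That places the tangent points at F = (-33.60, 22.20) on TF and E = (-22.10, 33.70) on EL. Then |BE| = |E − B| = 40.30.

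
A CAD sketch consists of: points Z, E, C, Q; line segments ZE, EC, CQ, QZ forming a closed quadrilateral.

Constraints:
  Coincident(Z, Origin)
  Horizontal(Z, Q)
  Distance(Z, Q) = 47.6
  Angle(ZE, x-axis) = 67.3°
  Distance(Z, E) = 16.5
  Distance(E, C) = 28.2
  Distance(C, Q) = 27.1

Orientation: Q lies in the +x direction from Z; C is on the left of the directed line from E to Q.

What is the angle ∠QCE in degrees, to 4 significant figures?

105.3°

Checks: Z = (0.00, 0.00) ✓; |EC| = 28.20 ✓; |CQ| = 27.10 ✓.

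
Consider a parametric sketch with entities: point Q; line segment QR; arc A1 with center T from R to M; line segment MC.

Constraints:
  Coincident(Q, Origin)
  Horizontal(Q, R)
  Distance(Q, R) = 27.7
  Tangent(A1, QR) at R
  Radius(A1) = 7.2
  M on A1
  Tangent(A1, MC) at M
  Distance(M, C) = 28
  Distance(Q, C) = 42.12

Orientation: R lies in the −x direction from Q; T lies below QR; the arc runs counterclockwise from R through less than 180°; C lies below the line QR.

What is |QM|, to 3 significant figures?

35.7

Checks: Q = (0.00, 0.00) ✓; |TM| = 7.200 ✓; ∠(TM, MC) = 90.00° ✓; |MC| = 28.00 ✓; |QC| = 42.12 ✓.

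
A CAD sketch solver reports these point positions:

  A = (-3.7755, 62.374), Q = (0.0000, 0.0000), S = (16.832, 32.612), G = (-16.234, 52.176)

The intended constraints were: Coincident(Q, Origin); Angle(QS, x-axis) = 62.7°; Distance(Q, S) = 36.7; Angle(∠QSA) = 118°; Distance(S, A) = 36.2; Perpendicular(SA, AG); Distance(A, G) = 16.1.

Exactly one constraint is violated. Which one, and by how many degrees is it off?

Perpendicular(SA, AG) — off by 4.60°.

Q = (0.00, 0.00) ✓; QS at 62.70° ✓; |QS| = 36.70 ✓; ∠QSA = 118.0° ✓; |SA| = 36.20 ✓; ∠(SA, AG) = 94.60° ✗; |AG| = 16.10 ✓.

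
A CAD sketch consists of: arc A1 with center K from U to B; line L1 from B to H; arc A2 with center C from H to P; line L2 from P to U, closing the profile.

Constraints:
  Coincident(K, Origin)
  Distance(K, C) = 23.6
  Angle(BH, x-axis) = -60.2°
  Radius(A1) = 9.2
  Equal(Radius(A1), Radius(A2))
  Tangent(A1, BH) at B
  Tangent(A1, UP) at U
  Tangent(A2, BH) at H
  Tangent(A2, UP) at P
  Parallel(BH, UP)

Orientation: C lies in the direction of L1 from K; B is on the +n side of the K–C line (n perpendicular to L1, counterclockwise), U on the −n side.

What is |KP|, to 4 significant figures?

25.33

The slot axis is L1's direction at -60.2°, so u = (cos -60.2°, sin -60.2°) = (0.4970, -0.8678) and n = (−sin -60.2°, cos -60.2°) = (0.8678, 0.4970). K is at the origin and C lies 23.6 along u from K, so C = 23.6·u = (11.73, -20.48). Tangency of A1 to both parallel lines with radius 9.2 puts B and U at K ± 9.2·n: B = (7.983, 4.572), U = (-7.983, -4.572). Equal radii place H and P the same way about C: H = C + 9.2·n = (19.71, -15.91), P = C − 9.2·n = (3.745, -25.05). Then |KP| = |P − K| = 25.33.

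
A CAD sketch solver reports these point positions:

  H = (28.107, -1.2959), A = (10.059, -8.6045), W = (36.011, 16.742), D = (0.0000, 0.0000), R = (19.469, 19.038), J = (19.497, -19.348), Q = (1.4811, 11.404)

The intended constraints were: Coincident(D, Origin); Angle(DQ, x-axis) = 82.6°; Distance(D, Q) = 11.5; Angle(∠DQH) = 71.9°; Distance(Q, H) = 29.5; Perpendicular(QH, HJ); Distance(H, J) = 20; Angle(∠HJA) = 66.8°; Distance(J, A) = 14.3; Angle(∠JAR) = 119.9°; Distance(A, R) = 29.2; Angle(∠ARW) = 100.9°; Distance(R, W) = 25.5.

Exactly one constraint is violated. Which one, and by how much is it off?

Distance(R, W) = 25.5 — off by 8.80.

D = (0.00, 0.00) ✓; DQ at 82.60° ✓; |DQ| = 11.50 ✓; ∠DQH = 71.90° ✓; |QH| = 29.50 ✓; ∠(QH, HJ) = 90.00° ✓; |HJ| = 20.00 ✓; ∠HJA = 66.80° ✓; |JA| = 14.30 ✓; ∠JAR = 119.9° ✓; |AR| = 29.20 ✓; ∠ARW = 100.9° ✓; |RW| = 16.70 ✗.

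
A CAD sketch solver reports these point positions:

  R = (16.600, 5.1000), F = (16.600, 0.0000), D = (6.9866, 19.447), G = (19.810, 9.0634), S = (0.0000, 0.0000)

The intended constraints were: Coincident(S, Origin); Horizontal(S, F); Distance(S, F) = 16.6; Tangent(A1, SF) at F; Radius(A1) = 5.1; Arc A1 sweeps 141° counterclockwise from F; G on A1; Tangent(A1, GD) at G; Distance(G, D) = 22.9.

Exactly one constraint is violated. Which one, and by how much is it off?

Distance(G, D) = 22.9 — off by 6.40.

S = (0.00, 0.00) ✓; S.y = 0.00, F.y = 0.00 ✓; |SF| = 16.60 ✓; ∠(RF, FS) = 90.00° ✓; |RF| = 5.100 ✓; bearing(R→G) − bearing(R→F) = 141.0° ✓; |RG| = 5.100 ✓; ∠(RG, GD) = 89.99° ✓; |GD| = 16.50 ✗.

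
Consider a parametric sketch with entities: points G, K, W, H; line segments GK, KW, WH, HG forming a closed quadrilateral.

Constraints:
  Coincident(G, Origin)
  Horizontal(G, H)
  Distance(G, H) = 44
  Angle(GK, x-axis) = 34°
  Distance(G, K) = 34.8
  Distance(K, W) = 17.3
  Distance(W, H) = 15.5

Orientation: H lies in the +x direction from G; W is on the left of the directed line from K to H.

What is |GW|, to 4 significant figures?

48.20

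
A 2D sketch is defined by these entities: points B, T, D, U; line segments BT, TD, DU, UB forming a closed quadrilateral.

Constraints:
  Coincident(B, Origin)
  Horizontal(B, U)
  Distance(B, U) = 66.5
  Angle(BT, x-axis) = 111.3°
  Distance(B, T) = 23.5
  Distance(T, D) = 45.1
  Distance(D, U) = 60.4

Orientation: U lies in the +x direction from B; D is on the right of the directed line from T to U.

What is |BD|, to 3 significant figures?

21.6

Checks: |BU| = 66.50 ✓; |BT| = 23.50 ✓; |TD| = 45.10 ✓; |DU| = 60.40 ✓.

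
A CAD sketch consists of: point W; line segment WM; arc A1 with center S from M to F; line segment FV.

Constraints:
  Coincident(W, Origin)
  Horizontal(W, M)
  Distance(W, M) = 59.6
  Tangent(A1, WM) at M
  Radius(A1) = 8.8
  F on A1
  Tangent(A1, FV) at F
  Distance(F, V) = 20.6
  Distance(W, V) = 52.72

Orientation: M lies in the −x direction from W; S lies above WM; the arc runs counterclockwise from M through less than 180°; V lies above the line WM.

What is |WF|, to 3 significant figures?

51.5

Checks: |SF| = 8.800 ✓; ∠(SF, FV) = 90.00° ✓; |FV| = 20.60 ✓; |WV| = 52.72 ✓.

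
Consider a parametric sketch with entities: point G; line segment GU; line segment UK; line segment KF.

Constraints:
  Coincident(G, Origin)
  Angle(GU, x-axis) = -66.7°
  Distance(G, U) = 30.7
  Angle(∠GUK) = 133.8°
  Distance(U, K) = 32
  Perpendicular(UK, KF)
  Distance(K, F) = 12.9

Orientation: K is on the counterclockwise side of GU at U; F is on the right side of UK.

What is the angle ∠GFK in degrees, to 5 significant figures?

56.640°

∠GUK = 133.8°, so UK runs at -66.7° + (180° − 133.8°) = -20.500° from the x-axis; with |UK| = 32.0, K = U + 32.0·(cos -20.500°, sin -20.500°) = (42.117, -39.403). The perpendicularity gives KF at right angles to UK; with |KF| = 12.9 on the right of UK, F = K + 12.9·(-0.35021, -0.93667) = (37.599, -51.486). Then cos ∠GFK = FG·FK / (|FG||FK|), giving 56.640°.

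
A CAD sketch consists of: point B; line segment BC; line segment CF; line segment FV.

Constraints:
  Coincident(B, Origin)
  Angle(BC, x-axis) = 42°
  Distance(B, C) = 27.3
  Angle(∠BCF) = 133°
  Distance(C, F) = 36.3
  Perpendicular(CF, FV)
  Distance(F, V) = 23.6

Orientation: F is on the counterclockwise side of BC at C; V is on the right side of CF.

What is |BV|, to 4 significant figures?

70.10

∠BCF = 133.0°, so CF runs at 42.0° + (180° − 133.0°) = 89.00° from the x-axis; with |CF| = 36.3, F = C + 36.3·(cos 89.00°, sin 89.00°) = (20.92, 54.56). CF ⟂ FV; with |FV| = 23.6 on the right of CF, V = F + 23.6·(0.9998, -0.01745) = (44.52, 54.15). Then |BV| = |V − B| = 70.10.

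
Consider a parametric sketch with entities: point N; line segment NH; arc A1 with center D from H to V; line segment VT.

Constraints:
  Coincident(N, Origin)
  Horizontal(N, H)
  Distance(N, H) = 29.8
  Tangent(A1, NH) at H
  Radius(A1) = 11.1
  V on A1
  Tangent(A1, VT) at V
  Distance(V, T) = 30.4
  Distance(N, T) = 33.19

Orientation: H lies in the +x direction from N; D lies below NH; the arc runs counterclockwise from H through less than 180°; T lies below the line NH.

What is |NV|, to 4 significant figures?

20.85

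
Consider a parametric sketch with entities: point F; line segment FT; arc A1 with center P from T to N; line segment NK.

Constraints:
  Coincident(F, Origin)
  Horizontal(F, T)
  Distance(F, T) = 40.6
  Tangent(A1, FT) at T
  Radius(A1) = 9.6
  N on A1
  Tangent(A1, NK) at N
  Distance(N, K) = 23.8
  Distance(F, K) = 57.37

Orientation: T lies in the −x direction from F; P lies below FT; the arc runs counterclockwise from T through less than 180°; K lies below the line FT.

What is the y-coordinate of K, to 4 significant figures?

-34.76

Checks: |PN| = 9.600 ✓; ∠(PN, NK) = 90.00° ✓; |NK| = 23.80 ✓; |FK| = 57.37 ✓.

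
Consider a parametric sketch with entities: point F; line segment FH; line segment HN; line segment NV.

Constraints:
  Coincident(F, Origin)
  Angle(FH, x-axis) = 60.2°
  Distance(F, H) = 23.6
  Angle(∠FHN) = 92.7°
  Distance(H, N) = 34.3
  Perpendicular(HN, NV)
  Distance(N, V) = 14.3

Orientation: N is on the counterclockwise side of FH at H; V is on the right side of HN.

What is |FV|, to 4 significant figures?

51.85

F is at the origin; FH runs at 60.2° with length 23.6, so H = 23.6·(cos 60.2°, sin 60.2°) = (11.73, 20.48). ∠FHN = 92.7°, so HN runs at 60.2° + (180° − 92.7°) = 147.5° from the x-axis; with |HN| = 34.3, N = H + 34.3·(cos 147.5°, sin 147.5°) = (-17.20, 38.91). HN is perpendicular to NV; with |NV| = 14.3 on the right of HN, V = N + 14.3·(0.5373, 0.8434) = (-9.516, 50.97). Then |FV| = |V − F| = 51.85.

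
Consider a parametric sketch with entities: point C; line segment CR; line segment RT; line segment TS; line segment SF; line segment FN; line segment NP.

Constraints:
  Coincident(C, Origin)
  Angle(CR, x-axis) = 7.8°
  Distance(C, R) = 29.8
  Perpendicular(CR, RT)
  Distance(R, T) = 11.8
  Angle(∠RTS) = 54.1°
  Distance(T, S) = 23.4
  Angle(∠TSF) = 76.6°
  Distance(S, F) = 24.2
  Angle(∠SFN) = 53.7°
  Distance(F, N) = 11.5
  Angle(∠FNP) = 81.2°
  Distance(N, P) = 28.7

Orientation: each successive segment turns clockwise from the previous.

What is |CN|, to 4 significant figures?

30.71

∠TSF = 76.6° gives SF at 48.50° from the x-axis; with |SF| = 24.2, F = (26.52, 21.50). ∠SFN = 53.7° gives FN at -77.80° from the x-axis; with |FN| = 11.5, N = (28.95, 10.26). Then |CN| = |N − C| = 30.71.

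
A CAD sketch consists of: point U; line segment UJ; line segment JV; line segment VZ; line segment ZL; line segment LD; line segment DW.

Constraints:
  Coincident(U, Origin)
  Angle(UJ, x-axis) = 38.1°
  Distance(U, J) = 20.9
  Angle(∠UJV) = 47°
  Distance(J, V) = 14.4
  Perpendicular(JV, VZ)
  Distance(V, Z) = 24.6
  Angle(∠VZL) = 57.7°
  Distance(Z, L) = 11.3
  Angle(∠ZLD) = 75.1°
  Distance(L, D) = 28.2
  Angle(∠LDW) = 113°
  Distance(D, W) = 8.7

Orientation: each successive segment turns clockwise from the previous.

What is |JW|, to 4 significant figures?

33.61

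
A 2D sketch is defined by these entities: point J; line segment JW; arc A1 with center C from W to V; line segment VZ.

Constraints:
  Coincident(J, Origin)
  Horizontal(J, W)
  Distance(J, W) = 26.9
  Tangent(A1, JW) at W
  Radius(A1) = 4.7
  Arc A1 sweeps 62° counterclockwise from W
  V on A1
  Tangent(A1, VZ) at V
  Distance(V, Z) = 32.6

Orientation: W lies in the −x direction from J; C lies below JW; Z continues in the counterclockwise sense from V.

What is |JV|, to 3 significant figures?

31.1

Tangency of A1 to JW means the radius CW is perpendicular to JW, so C = W + (0, -4.7) = (-26.9, -4.70). On A1, W sits at bearing 90° from C; a 62° counterclockwise sweep puts V at bearing 152°, so V = C + 4.7·(cos 152°, sin 152°) = (-31.0, -2.49). Then |JV| = |V − J| = 31.1.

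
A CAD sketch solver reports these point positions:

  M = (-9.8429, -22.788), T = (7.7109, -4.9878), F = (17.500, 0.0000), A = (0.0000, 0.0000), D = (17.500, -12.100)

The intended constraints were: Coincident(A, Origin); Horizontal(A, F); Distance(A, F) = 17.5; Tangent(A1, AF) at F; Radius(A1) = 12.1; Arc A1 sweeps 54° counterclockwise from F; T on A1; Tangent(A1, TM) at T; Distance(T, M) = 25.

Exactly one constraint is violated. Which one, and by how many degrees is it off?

Tangent(A1, TM) at T — off by 8.60°.

A = (0.00, 0.00) ✓; A.y = 0.00, F.y = 0.00 ✓; |AF| = 17.50 ✓; ∠(DF, FA) = 90.00° ✓; |DF| = 12.10 ✓; bearing(D→T) − bearing(D→F) = 54.00° ✓; |DT| = 12.10 ✓; ∠(DT, TM) = 98.60° ✗; |TM| = 25.00 ✓.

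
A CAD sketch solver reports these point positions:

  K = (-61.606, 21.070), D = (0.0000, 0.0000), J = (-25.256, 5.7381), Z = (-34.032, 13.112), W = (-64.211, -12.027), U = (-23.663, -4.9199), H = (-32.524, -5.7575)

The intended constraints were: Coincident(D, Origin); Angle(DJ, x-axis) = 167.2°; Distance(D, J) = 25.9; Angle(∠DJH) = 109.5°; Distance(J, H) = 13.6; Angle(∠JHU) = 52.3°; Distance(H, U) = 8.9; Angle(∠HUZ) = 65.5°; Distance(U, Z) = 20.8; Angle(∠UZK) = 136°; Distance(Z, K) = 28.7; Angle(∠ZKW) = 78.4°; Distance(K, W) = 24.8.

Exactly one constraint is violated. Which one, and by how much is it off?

Distance(K, W) = 24.8 — off by 8.40.

D = (0.00, 0.00) ✓; DJ at 167.2° ✓; |DJ| = 25.90 ✓; ∠DJH = 109.5° ✓; |JH| = 13.60 ✓; ∠JHU = 52.30° ✓; |HU| = 8.900 ✓; ∠HUZ = 65.50° ✓; |UZ| = 20.80 ✓; ∠UZK = 136.0° ✓; |ZK| = 28.70 ✓; ∠ZKW = 78.40° ✓; |KW| = 33.20 ✗.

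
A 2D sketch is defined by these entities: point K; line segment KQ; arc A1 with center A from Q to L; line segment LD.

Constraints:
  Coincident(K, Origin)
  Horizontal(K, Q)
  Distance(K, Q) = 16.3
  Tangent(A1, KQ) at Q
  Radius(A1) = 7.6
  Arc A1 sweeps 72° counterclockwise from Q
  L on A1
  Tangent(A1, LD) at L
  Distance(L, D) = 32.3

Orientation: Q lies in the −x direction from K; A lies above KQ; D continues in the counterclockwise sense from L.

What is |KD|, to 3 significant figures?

36.0

K is at the origin; K and Q share the same y with |KQ| = 16.3 and Q on the −x side, so Q = (-16.3, 0.00). Since A1 is tangent to KQ there, AQ ⟂ KQ, so A = Q + (0, 7.6) = (-16.3, 7.60). On A1, Q sits at bearing -90° from A; a 72° counterclockwise sweep puts L at bearing -18°, so L = A + 7.6·(cos -18°, sin -18°) = (-9.07, 5.25). The tangent condition forces AL to be normal to LD, so LD runs along (−sin -18°, cos -18°); with |LD| = 32.3, D = (0.909, 36.0). Then |KD| = |D − K| = 36.0.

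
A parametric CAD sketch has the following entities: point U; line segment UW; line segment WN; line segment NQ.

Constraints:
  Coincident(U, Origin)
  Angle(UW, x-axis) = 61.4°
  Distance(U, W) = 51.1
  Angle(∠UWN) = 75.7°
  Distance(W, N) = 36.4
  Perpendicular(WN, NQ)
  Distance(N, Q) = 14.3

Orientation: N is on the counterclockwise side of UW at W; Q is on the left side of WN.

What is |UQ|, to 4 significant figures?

42.49

U is at the origin; UW runs at 61.4° with length 51.1, so W = 51.1·(cos 61.4°, sin 61.4°) = (24.46, 44.86). ∠UWN = 75.7°, so WN runs at 61.4° + (180° − 75.7°) = 165.7° from the x-axis; with |WN| = 36.4, N = W + 36.4·(cos 165.7°, sin 165.7°) = (-10.81, 53.86). WN is perpendicular to NQ; with |NQ| = 14.3 on the left of WN, Q = N + 14.3·(-0.2470, -0.9690) = (-14.34, 40.00). Then |UQ| = |Q − U| = 42.49.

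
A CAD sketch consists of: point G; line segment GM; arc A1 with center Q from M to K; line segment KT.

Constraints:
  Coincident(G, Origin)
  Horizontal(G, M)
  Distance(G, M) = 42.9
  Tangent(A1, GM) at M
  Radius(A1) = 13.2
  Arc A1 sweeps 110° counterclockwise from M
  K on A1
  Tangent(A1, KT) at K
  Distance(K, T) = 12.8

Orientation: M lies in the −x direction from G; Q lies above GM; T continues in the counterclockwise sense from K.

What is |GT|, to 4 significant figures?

45.83

G is at the origin; G and M share the same y with |GM| = 42.9 and M on the −x side, so M = (-42.90, 0.000). Tangency of A1 to GM means the radius QM is perpendicular to GM, so Q = M + (0, 13.2) = (-42.90, 13.20). On A1, M sits at bearing -90° from Q; a 110° counterclockwise sweep puts K at bearing 20°, so K = Q + 13.2·(cos 20°, sin 20°) = (-30.50, 17.71). A1 meets KT tangentially, so QK is at right angles to KT, so KT runs along (−sin 20°, cos 20°); with |KT| = 12.8, T = (-34.87, 29.74). Then |GT| = |T − G| = 45.83.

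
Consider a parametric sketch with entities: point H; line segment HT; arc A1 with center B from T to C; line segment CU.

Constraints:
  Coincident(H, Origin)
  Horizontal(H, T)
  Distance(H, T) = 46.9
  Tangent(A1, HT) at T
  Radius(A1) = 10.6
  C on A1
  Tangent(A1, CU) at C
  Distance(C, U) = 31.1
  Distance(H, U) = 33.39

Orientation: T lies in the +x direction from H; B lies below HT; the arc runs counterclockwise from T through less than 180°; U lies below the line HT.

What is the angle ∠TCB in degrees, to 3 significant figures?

65.0°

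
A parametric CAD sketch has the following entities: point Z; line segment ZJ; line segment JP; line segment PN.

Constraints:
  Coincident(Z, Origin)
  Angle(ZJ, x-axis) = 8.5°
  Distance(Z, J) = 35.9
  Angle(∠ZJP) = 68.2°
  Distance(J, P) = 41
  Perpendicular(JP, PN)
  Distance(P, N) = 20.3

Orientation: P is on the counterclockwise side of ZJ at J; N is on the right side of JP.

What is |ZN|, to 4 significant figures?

60.35

Z is at the origin; ZJ runs at 8.5° with length 35.9, so J = 35.9·(cos 8.5°, sin 8.5°) = (35.51, 5.306). ∠ZJP = 68.2°, so JP runs at 8.5° + (180° − 68.2°) = 120.3° from the x-axis; with |JP| = 41.0, P = J + 41.0·(cos 120.3°, sin 120.3°) = (14.82, 40.71). JP ⟂ PN; with |PN| = 20.3 on the right of JP, N = P + 20.3·(0.8634, 0.5045) = (32.35, 50.95). Then |ZN| = |N − Z| = 60.35.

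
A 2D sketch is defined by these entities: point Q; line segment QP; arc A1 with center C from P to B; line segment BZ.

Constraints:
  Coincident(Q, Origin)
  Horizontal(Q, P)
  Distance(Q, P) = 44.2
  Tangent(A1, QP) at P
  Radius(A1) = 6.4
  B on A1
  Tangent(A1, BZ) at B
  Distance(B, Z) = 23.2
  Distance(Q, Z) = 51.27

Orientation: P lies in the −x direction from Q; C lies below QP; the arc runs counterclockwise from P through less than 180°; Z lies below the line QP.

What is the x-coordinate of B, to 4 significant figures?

-50.13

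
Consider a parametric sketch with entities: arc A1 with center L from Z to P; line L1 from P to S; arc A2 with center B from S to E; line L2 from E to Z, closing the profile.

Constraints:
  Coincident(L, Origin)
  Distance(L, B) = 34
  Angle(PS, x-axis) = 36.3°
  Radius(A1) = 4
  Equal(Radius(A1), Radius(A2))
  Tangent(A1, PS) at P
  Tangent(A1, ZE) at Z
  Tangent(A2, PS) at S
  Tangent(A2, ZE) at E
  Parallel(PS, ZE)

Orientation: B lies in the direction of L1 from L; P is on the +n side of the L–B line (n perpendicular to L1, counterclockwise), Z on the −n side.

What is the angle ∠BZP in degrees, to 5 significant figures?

83.290°

The slot axis is L1's direction at 36.3°, so u = (cos 36.3°, sin 36.3°) = (0.80593, 0.59201) and n = (−sin 36.3°, cos 36.3°) = (-0.59201, 0.80593). L is at the origin and B lies 34.0 along u from L, so B = 34.0·u = (27.402, 20.128). Tangency of A1 to both parallel lines with radius 4.0 puts P and Z at L ± 4.0·n: P = (-2.3681, 3.2237), Z = (2.3681, -3.2237). Then cos ∠BZP = ZB·ZP / (|ZB||ZP|), giving 83.290°.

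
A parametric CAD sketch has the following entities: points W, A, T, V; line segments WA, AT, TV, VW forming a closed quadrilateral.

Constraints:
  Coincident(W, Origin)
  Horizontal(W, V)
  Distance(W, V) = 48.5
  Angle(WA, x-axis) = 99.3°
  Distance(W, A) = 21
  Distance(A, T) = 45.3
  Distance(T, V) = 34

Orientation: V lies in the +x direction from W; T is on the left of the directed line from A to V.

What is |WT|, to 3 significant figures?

52.0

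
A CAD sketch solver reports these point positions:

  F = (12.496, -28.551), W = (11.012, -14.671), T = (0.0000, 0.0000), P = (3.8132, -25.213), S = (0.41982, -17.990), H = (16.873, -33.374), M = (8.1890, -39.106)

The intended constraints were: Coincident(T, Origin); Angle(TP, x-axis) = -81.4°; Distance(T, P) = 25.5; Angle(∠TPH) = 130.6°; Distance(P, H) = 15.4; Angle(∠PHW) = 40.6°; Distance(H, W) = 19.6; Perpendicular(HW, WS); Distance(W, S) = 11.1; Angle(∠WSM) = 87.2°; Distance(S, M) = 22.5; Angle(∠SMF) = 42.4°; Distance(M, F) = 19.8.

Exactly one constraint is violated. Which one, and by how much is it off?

Distance(M, F) = 19.8 — off by 8.40.

T = (0.00, 0.00) ✓; TP at -81.40° ✓; |TP| = 25.50 ✓; ∠TPH = 130.6° ✓; |PH| = 15.40 ✓; ∠PHW = 40.60° ✓; |HW| = 19.60 ✓; ∠(HW, WS) = 90.00° ✓; |WS| = 11.10 ✓; ∠WSM = 87.20° ✓; |SM| = 22.50 ✓; ∠SMF = 42.40° ✓; |MF| = 11.40 ✗.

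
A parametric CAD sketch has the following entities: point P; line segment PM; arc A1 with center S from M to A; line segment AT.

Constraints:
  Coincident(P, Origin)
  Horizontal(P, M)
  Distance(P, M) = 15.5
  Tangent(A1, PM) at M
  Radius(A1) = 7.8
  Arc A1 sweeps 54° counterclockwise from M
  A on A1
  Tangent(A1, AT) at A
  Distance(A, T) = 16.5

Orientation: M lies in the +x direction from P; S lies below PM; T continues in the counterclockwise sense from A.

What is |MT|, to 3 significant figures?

23.0

P is at the origin; PM is horizontal with |PM| = 15.5 and M on the +x side, so M = (15.5, 0.00). Tangency of A1 to PM means the radius SM is perpendicular to PM, so S = M + (0, -7.8) = (15.5, -7.80). On A1, M sits at bearing 90° from S; a 54° counterclockwise sweep puts A at bearing 144°, so A = S + 7.8·(cos 144°, sin 144°) = (9.19, -3.22). Tangency of A1 to AT means the radius SA is perpendicular to AT, so AT runs along (−sin 144°, cos 144°); with |AT| = 16.5, T = (-0.509, -16.6). Then |MT| = |T − M| = 23.0.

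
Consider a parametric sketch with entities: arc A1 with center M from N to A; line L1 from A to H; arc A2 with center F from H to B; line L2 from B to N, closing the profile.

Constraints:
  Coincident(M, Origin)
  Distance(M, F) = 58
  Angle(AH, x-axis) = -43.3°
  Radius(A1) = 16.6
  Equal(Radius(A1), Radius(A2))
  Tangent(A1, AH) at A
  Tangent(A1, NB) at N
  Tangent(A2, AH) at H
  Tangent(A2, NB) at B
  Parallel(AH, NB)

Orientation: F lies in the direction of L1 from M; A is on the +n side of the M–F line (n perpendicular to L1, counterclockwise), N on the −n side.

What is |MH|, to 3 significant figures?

60.3

The slot axis is L1's direction at -43.3°, so u = (cos -43.3°, sin -43.3°) = (0.728, -0.686) and n = (−sin -43.3°, cos -43.3°) = (0.686, 0.728). M is at the origin and F lies 58.0 along u from M, so F = 58.0·u = (42.2, -39.8). Tangency of A1 to both parallel lines with radius 16.6 puts A and N at M ± 16.6·n: A = (11.4, 12.1), N = (-11.4, -12.1). Equal radii place H and B the same way about F: H = F + 16.6·n = (53.6, -27.7), B = F − 16.6·n = (30.8, -51.9). Then |MH| = |H − M| = 60.3.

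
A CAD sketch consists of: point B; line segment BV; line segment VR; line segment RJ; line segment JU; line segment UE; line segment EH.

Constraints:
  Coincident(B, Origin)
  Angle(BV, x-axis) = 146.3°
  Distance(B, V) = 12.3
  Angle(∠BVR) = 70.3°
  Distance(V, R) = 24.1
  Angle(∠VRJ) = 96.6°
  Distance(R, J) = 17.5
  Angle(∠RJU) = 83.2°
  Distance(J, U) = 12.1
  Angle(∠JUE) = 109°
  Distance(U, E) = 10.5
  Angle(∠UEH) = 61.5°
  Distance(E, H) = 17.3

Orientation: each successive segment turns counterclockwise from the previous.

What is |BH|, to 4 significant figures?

23.57

∠JUE = 109.0° gives UE at 147.2° from the x-axis; with |UE| = 10.5, E = (-5.622, -5.278). ∠UEH = 61.5° gives EH at -94.30° from the x-axis; with |EH| = 17.3, H = (-6.919, -22.53). Then |BH| = |H − B| = 23.57.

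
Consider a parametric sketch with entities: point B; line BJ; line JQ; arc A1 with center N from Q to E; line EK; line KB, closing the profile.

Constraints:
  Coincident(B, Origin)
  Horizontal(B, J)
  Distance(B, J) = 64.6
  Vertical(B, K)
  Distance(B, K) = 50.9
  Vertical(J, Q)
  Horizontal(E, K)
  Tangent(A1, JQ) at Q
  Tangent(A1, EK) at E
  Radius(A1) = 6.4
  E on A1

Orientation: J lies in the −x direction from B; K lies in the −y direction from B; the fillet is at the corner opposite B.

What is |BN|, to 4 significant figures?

73.26

B is at the origin; BJ is horizontal with |BJ| = 64.6 and J on the −x side, so J = (-64.60, 0.000). B and K share the same x with |BK| = 50.9 and K on the −y side, so K = (0.000, -50.90). The virtual corner opposite B is at (-64.60, -50.90). Tangency of A1 to JQ means the radius NQ is perpendicular to JQ and tangency of A1 to EK means the radius NE is perpendicular to EK, with radius 6.4, so the center N sits 6.4 in from both sides at N = (-58.20, -44.50). Then |BN| = |N − B| = 73.26.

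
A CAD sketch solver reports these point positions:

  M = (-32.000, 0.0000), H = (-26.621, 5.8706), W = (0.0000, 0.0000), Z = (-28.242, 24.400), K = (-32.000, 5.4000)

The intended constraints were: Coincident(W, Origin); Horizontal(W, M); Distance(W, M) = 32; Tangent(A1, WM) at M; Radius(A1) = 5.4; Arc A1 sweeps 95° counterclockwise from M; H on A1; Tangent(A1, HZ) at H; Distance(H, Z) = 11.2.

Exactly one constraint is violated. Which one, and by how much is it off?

Distance(H, Z) = 11.2 — off by 7.40.

W = (0.00, 0.00) ✓; W.y = 0.00, M.y = 0.00 ✓; |WM| = 32.00 ✓; ∠(KM, MW) = 90.00° ✓; |KM| = 5.400 ✓; bearing(K→H) − bearing(K→M) = 95.00° ✓; |KH| = 5.400 ✓; ∠(KH, HZ) = 90.00° ✓; |HZ| = 18.60 ✗.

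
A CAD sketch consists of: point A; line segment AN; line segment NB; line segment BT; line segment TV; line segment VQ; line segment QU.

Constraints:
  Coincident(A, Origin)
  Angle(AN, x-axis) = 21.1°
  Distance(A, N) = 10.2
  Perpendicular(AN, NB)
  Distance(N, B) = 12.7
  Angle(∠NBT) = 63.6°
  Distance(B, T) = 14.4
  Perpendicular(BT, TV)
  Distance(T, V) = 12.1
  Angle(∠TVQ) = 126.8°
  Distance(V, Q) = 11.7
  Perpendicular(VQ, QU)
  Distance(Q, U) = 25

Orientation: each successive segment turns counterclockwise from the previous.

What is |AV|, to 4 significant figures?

5.274

∠NBT = 63.6° gives BT at -132.5° from the x-axis; with |BT| = 14.4, T = (-4.784, 4.904). BT ⟂ TV, so TV runs at -42.50°; with |TV| = 12.1, V = (4.137, -3.271). Then |AV| = |V − A| = 5.274.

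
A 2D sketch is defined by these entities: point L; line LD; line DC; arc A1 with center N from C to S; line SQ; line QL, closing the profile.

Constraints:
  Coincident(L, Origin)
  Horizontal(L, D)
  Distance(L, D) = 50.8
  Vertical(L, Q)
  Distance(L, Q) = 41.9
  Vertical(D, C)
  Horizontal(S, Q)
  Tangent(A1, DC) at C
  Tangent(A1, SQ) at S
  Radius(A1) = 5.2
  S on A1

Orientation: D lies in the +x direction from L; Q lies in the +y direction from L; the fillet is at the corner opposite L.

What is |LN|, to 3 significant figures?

58.5

LQ is vertical with |LQ| = 41.9 and Q on the +y side, so Q = (0.00, 41.9). The virtual corner opposite L is at (50.8, 41.9). Tangency of A1 to DC means the radius NC is perpendicular to DC and A1 meets SQ tangentially, so NS is at right angles to SQ, with radius 5.2, so the center N sits 5.2 in from both sides at N = (45.6, 36.7). Then |LN| = |N − L| = 58.5.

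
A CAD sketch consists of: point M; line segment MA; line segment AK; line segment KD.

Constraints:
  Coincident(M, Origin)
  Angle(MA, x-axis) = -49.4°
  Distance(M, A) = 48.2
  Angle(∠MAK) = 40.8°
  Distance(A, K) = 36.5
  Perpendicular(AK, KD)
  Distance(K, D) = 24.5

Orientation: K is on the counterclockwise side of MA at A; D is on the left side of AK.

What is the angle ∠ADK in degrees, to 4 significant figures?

56.13°

∠MAK = 40.8°, so AK runs at -49.4° + (180° − 40.8°) = 89.80° from the x-axis; with |AK| = 36.5, K = A + 36.5·(cos 89.80°, sin 89.80°) = (31.49, -0.09710). The perpendicularity gives KD at right angles to AK; with |KD| = 24.5 on the left of AK, D = K + 24.5·(-1.000, 0.003491) = (6.995, -0.01158). Then cos ∠ADK = DA·DK / (|DA||DK|), giving 56.13°.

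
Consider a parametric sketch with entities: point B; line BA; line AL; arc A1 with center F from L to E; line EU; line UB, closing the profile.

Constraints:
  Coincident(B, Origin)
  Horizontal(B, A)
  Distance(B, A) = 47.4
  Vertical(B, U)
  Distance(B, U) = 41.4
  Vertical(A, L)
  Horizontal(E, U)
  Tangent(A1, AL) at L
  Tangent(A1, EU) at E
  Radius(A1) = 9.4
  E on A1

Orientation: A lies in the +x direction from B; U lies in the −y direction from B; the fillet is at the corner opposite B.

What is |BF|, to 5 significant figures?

49.679

BU is vertical with |BU| = 41.4 and U on the −y side, so U = (0.0000, -41.400). The virtual corner opposite B is at (47.400, -41.400). The tangent condition forces FL to be normal to AL and since A1 is tangent to EU there, FE ⟂ EU, with radius 9.4, so the center F sits 9.4 in from both sides at F = (38.000, -32.000). Then |BF| = |F − B| = 49.679.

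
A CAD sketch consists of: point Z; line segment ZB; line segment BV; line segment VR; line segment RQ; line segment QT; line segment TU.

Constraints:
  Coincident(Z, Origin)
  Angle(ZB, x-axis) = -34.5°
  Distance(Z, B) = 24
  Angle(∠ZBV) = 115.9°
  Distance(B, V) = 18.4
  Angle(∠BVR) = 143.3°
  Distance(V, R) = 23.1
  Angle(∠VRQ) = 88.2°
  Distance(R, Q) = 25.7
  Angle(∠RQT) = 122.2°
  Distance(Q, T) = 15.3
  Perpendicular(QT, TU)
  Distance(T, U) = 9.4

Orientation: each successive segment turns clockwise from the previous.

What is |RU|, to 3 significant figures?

31.5

Z is at the origin; ZB runs at -34.5° with length 24.0, so B = (19.8, -13.6). ∠ZBV = 115.9° gives BV at -98.6° from the x-axis; with |BV| = 18.4, V = (17.0, -31.8). ∠BVR = 143.3° gives VR at -135° from the x-axis; with |VR| = 23.1, R = (0.608, -48.0). ∠VRQ = 88.2° gives RQ at 133° from the x-axis; with |RQ| = 25.7, Q = (-16.9, -29.2). ∠RQT = 122.2° gives QT at 75.1° from the x-axis; with |QT| = 15.3, T = (-13.0, -14.4). QT ⟂ TU, so TU runs at -14.9°; with |TU| = 9.4, U = (-3.87, -16.8). Then |RU| = |U − R| = 31.5.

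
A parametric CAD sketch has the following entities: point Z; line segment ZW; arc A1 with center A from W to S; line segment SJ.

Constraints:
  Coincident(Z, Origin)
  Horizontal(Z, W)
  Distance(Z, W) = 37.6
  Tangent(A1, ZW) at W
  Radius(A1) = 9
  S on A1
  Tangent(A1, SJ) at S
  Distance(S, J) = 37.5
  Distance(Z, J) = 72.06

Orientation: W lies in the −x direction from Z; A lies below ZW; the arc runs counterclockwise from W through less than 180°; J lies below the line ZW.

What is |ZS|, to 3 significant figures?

46.4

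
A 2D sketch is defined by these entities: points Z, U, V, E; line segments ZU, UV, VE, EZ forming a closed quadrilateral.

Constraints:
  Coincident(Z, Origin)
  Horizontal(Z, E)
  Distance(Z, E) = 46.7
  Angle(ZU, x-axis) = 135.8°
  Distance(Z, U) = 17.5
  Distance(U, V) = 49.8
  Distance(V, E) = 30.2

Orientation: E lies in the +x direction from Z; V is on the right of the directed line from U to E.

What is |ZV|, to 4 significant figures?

32.33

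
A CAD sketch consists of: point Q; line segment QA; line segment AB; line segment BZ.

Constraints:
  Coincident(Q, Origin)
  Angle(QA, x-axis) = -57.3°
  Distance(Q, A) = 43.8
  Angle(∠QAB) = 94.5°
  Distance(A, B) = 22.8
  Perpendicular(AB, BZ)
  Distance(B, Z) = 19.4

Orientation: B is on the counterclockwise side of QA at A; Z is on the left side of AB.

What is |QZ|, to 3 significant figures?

35.7

Q is at the origin; QA runs at -57.3° with length 43.8, so A = 43.8·(cos -57.3°, sin -57.3°) = (23.7, -36.9). ∠QAB = 94.5°, so AB runs at -57.3° + (180° − 94.5°) = 28.2° from the x-axis; with |AB| = 22.8, B = A + 22.8·(cos 28.2°, sin 28.2°) = (43.8, -26.1). AB ⟂ BZ; with |BZ| = 19.4 on the left of AB, Z = B + 19.4·(-0.473, 0.881) = (34.6, -8.99). Then |QZ| = |Z − Q| = 35.7.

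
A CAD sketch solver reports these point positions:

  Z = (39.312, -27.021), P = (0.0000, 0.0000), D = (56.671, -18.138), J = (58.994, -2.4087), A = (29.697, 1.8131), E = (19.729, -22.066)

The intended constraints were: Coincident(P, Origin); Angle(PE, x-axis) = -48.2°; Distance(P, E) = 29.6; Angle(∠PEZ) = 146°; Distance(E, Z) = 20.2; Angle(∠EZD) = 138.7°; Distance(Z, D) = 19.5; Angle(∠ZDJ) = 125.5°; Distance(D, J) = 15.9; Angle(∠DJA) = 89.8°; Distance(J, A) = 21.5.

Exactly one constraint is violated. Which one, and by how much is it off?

Distance(J, A) = 21.5 — off by 8.10.

P = (0.00, 0.00) ✓; PE at -48.20° ✓; |PE| = 29.60 ✓; ∠PEZ = 146.0° ✓; |EZ| = 20.20 ✓; ∠EZD = 138.7° ✓; |ZD| = 19.50 ✓; ∠ZDJ = 125.5° ✓; |DJ| = 15.90 ✓; ∠DJA = 89.80° ✓; |JA| = 29.60 ✗.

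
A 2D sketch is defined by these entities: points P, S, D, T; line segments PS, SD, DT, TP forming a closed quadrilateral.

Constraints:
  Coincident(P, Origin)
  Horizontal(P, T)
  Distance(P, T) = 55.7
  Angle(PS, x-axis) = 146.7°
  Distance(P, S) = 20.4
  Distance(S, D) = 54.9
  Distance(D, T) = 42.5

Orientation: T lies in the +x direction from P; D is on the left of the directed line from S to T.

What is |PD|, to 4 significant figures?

47.88

P is at the origin; P and T share the same y with |PT| = 55.7 and T in +x, so T = (55.7, 0). PS runs at 146.7° with |PS| = 20.4, so S = (-17.05, 11.20). D is determined by |SD| = 54.9 and |DT| = 42.5 together: it lies at the intersection of circle(S, 54.9) and circle(T, 42.5). With |ST| = 73.61, the foot of the radical line on ST is 45.01 from S and the perpendicular offset is √(54.9² − 45.01²) = 31.44. Taking the left-of-ST solution: D = (32.22, 35.42).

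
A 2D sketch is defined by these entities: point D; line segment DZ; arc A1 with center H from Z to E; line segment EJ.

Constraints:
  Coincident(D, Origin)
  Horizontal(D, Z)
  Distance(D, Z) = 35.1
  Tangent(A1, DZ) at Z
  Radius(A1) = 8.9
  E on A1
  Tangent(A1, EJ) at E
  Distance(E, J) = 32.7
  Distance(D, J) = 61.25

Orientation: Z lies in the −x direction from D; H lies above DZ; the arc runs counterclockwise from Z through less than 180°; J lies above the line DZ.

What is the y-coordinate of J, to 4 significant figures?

41.22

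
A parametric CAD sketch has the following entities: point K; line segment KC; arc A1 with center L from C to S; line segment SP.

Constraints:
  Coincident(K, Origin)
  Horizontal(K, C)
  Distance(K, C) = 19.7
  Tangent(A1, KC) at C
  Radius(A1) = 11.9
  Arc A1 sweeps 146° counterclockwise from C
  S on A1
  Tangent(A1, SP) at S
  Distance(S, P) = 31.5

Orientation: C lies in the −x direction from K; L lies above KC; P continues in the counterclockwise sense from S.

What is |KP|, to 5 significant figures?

55.537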